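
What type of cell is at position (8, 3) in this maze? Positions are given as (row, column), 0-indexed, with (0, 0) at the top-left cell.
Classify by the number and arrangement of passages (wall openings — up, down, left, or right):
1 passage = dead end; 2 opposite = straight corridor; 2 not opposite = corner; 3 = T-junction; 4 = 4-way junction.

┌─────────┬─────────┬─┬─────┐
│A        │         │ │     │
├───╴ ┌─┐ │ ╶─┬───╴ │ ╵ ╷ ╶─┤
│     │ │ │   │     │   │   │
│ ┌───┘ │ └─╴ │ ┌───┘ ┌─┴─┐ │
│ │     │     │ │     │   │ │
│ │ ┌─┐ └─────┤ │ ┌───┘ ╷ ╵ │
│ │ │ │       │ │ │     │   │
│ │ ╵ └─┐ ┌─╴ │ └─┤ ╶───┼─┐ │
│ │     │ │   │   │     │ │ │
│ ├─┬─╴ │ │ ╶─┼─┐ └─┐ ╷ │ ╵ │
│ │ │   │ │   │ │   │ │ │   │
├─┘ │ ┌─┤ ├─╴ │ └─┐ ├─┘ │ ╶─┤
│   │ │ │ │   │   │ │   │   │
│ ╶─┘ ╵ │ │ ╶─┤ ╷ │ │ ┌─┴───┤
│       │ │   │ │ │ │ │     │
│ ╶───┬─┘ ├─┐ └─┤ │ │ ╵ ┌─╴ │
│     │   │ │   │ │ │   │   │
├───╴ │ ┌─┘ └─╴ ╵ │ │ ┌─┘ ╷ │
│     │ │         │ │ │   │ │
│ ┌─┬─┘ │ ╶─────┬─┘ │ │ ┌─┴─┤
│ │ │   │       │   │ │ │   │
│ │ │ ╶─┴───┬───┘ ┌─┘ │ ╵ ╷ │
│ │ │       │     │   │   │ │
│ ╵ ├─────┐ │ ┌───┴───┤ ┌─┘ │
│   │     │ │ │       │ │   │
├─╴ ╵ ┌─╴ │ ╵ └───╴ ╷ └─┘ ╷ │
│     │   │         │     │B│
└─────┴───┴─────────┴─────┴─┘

Checking cell at (8, 3):
Number of passages: 2
Cell type: corner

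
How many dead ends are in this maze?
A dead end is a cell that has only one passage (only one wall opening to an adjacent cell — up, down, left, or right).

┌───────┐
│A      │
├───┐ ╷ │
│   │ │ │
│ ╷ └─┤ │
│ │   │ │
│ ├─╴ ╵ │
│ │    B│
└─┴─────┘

Checking each cell for number of passages:

Dead ends found at positions:
  (0, 0)
  (1, 2)
  (3, 0)
  (3, 1)
Total dead ends: 4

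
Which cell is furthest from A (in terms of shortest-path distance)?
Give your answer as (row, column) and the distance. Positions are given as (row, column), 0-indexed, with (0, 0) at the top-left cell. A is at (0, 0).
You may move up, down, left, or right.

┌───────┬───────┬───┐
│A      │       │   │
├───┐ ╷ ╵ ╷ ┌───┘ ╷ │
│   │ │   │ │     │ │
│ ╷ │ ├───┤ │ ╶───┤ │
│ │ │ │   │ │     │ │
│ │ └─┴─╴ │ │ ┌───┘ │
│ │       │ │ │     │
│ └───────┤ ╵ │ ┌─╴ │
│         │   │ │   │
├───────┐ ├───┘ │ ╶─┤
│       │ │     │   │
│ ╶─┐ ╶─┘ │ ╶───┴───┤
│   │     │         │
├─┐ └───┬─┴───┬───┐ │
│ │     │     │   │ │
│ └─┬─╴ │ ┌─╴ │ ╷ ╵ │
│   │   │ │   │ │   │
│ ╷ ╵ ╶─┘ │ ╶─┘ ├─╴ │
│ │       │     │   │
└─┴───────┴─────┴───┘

Computing BFS distances from A to all cells:
Furthest cell: (2, 3)
Distance: 81 steps

Path from A to the furthest cell:

┌───────┬───────┬───┐
│A → → ↓│↱ ↓    │↱ ↓│
├───┐ ╷ ╵ ╷ ┌───┘ ╷ │
│↱ ↓│ │↳ ↑│↓│↱ → ↑│↓│
│ ╷ │ ├───┤ │ ╶───┤ │
│↑│↓│ │B ↰│↓│↑    │↓│
│ │ └─┴─╴ │ │ ┌───┘ │
│↑│↳ → → ↑│↓│↑│↓ ← ↲│
│ └───────┤ ╵ │ ┌─╴ │
│↑ ← ← ← ↰│↳ ↑│↓│   │
├───────┐ ├───┘ │ ╶─┤
│↱ → ↓  │↑│↓ ← ↲│   │
│ ╶─┐ ╶─┘ │ ╶───┴───┤
│↑ ↰│↳ → ↑│↳ → → → ↓│
├─┐ └───┬─┴───┬───┐ │
│ │↑ ← ↰│↓ ← ↰│↓ ↰│↓│
│ └─┬─╴ │ ┌─╴ │ ╷ ╵ │
│   │↱ ↑│↓│↱ ↑│↓│↑ ↲│
│ ╷ ╵ ╶─┘ │ ╶─┘ ├─╴ │
│ │  ↑ ← ↲│↑ ← ↲│   │
└─┴───────┴─────┴───┘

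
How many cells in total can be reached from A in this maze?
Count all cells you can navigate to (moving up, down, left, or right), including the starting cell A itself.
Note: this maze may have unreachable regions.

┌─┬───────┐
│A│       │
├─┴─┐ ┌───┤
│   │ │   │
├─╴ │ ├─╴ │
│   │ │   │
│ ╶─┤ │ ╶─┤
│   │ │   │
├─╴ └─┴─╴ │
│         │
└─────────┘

Using BFS/flood-fill to find all reachable cells from A:
Maze size: 5 × 5 = 25 total cells
24 cell(s) are walled off and cannot be reached from A.
Reachable cells: 1

Reachable region (· marks reachable cells):

┌─┬───────┐
│A│       │
├─┴─┐ ┌───┤
│   │ │   │
├─╴ │ ├─╴ │
│   │ │   │
│ ╶─┤ │ ╶─┤
│   │ │   │
├─╴ └─┴─╴ │
│         │
└─────────┘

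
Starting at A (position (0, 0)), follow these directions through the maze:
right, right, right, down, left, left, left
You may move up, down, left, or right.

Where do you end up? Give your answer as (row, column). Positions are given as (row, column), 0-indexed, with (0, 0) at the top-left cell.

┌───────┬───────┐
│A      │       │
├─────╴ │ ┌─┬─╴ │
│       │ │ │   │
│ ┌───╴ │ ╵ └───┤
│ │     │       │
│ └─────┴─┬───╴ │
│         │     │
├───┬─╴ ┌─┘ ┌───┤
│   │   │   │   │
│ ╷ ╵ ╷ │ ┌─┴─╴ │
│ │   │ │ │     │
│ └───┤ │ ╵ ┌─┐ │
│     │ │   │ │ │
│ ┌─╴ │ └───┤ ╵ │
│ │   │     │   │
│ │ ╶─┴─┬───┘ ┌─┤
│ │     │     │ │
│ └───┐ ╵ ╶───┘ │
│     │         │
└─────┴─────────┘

Following directions step by step:
Start: (0, 0)
  right: (0, 0) → (0, 1)
  right: (0, 1) → (0, 2)
  right: (0, 2) → (0, 3)
  down: (0, 3) → (1, 3)
  left: (1, 3) → (1, 2)
  left: (1, 2) → (1, 1)
  left: (1, 1) → (1, 0)
Final position: (1, 0)

Path taken:

┌───────┬───────┐
│A → → ↓│       │
├─────╴ │ ┌─┬─╴ │
│B ← ← ↲│ │ │   │
│ ┌───╴ │ ╵ └───┤
│ │     │       │
│ └─────┴─┬───╴ │
│         │     │
├───┬─╴ ┌─┘ ┌───┤
│   │   │   │   │
│ ╷ ╵ ╷ │ ┌─┴─╴ │
│ │   │ │ │     │
│ └───┤ │ ╵ ┌─┐ │
│     │ │   │ │ │
│ ┌─╴ │ └───┤ ╵ │
│ │   │     │   │
│ │ ╶─┴─┬───┘ ┌─┤
│ │     │     │ │
│ └───┐ ╵ ╶───┘ │
│     │         │
└─────┴─────────┘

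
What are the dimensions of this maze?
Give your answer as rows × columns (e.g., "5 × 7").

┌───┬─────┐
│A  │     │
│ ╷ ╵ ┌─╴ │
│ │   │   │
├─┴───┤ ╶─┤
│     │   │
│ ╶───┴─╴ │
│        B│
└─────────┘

Counting the maze dimensions:
Rows (vertical): 4
Columns (horizontal): 5
Dimensions: 4 × 5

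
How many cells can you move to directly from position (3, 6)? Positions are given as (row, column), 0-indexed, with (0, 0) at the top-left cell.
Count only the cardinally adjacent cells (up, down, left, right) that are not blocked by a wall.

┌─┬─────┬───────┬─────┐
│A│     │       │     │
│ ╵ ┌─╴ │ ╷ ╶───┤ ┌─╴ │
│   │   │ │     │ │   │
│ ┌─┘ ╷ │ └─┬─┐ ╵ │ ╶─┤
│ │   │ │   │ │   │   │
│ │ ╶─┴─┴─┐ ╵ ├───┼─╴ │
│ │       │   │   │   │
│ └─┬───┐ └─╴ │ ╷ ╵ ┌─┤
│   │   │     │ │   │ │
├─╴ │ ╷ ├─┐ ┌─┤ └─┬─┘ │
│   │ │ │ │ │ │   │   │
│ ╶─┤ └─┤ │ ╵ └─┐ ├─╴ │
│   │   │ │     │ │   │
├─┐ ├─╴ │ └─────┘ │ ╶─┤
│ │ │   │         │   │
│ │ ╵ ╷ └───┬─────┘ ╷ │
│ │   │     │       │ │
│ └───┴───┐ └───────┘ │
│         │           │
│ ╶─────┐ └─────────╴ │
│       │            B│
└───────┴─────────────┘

Checking passable neighbors of (3, 6):
Neighbors: (2, 6), (4, 6), (3, 5)
Count: 3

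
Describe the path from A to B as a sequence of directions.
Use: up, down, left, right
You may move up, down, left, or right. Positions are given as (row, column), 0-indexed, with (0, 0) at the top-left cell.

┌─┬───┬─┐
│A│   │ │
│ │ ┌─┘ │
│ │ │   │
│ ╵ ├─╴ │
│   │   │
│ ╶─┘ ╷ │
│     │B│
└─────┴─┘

Finding the path and converting it to directions:
Path through cells: (0,0) → (1,0) → (2,0) → (3,0) → (3,1) → (3,2) → (2,2) → (2,3) → (3,3)
Directions: down, down, down, right, right, up, right, down

Solution:

┌─┬───┬─┐
│A│   │ │
│ │ ┌─┘ │
│↓│ │   │
│ ╵ ├─╴ │
│↓  │↱ ↓│
│ ╶─┘ ╷ │
│↳ → ↑│B│
└─────┴─┘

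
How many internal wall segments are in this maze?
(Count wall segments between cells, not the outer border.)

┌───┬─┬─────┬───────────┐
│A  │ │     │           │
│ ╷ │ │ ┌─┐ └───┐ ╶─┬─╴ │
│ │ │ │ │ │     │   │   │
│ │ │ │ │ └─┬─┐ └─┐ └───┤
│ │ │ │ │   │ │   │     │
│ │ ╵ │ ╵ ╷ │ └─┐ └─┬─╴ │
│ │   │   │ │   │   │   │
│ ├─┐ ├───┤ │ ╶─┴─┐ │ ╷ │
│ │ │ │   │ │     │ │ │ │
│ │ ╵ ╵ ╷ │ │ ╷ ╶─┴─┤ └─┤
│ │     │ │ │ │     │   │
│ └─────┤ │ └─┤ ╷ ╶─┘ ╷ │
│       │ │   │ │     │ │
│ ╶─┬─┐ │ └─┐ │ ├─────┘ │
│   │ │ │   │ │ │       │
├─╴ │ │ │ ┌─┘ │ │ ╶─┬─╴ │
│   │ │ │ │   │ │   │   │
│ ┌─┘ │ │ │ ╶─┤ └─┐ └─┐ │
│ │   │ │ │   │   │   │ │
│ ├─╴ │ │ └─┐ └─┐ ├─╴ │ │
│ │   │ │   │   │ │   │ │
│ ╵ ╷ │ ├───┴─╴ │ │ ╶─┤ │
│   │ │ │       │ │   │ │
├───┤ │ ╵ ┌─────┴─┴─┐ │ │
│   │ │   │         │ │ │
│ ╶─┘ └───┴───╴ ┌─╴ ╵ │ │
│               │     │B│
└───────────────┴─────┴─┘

Counting internal wall segments:
Total internal walls: 143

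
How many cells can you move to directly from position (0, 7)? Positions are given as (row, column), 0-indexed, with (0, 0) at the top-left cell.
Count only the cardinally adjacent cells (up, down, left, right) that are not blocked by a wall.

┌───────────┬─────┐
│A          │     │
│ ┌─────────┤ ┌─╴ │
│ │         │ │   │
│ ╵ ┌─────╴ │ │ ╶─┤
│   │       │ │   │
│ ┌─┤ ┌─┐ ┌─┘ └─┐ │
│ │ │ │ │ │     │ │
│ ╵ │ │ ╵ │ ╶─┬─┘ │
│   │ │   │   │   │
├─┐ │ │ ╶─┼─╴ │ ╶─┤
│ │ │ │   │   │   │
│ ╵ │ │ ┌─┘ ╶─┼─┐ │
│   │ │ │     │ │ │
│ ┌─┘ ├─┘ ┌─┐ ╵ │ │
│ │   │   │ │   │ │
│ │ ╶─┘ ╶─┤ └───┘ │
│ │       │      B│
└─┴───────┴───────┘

Checking passable neighbors of (0, 7):
Neighbors: (0, 6), (0, 8)
Count: 2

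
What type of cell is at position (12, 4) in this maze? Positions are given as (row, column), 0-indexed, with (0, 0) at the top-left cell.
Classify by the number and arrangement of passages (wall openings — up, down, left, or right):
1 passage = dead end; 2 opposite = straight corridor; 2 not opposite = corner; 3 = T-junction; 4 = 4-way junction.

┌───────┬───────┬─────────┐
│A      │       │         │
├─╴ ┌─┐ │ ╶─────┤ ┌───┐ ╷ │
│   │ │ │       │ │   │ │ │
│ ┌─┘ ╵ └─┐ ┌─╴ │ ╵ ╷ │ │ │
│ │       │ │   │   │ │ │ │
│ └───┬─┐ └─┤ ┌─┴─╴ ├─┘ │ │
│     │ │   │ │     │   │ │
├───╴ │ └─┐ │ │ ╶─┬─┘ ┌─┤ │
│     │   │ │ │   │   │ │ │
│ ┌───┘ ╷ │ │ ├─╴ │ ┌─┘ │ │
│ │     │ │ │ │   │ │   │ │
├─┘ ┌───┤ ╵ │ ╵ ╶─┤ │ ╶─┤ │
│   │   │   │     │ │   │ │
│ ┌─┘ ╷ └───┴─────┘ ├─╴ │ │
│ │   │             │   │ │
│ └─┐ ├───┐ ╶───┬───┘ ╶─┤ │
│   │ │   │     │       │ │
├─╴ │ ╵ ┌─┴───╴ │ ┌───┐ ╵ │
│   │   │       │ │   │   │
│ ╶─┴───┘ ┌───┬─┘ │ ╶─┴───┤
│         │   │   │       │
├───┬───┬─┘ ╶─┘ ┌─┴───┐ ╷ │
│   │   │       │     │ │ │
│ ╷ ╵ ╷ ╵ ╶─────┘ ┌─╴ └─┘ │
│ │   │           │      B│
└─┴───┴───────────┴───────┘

Checking cell at (12, 4):
Number of passages: 3
Cell type: T-junction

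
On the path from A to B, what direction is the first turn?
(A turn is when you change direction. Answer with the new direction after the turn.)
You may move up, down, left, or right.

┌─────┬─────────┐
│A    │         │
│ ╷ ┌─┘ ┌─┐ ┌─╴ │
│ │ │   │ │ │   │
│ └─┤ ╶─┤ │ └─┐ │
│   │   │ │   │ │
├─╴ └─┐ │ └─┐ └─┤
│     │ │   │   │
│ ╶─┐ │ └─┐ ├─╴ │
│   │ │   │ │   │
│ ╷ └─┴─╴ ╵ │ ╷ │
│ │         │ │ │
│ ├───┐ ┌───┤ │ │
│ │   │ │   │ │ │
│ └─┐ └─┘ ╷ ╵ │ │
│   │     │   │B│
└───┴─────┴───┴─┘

Directions: down, down, right, down, left, down, right, down, right, right, right, up, left, up, up, left, up, right, up, right, right, down, down, right, down, right, down, down, down, down
First turn direction: right

Solution:

┌─────┬─────────┐
│A    │↱ → ↓    │
│ ╷ ┌─┘ ┌─┐ ┌─╴ │
│↓│ │↱ ↑│ │↓│   │
│ └─┤ ╶─┤ │ └─┐ │
│↳ ↓│↑ ↰│ │↳ ↓│ │
├─╴ └─┐ │ └─┐ └─┤
│↓ ↲  │↑│   │↳ ↓│
│ ╶─┐ │ └─┐ ├─╴ │
│↳ ↓│ │↑ ↰│ │  ↓│
│ ╷ └─┴─╴ ╵ │ ╷ │
│ │↳ → → ↑  │ │↓│
│ ├───┐ ┌───┤ │ │
│ │   │ │   │ │↓│
│ └─┐ └─┘ ╷ ╵ │ │
│   │     │   │B│
└───┴─────┴───┴─┘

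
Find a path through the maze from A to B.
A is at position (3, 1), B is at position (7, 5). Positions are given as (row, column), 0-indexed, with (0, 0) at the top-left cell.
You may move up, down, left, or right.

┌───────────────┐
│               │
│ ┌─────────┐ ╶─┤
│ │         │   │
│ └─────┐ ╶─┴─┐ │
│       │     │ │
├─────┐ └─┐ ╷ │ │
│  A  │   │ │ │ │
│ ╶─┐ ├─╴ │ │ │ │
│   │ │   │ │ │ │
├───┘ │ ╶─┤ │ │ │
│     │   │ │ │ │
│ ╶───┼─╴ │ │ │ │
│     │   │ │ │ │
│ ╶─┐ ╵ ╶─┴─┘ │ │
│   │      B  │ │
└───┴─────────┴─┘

Finding the shortest path from (3, 1) to (7, 5):
Path length: 12 steps
Directions: right → down → down → left → left → down → right → right → down → right → right → right

Solution:

┌───────────────┐
│               │
│ ┌─────────┐ ╶─┤
│ │         │   │
│ └─────┐ ╶─┴─┐ │
│       │     │ │
├─────┐ └─┐ ╷ │ │
│  A ↓│   │ │ │ │
│ ╶─┐ ├─╴ │ │ │ │
│   │↓│   │ │ │ │
├───┘ │ ╶─┤ │ │ │
│↓ ← ↲│   │ │ │ │
│ ╶───┼─╴ │ │ │ │
│↳ → ↓│   │ │ │ │
│ ╶─┐ ╵ ╶─┴─┘ │ │
│   │↳ → → B  │ │
└───┴─────────┴─┘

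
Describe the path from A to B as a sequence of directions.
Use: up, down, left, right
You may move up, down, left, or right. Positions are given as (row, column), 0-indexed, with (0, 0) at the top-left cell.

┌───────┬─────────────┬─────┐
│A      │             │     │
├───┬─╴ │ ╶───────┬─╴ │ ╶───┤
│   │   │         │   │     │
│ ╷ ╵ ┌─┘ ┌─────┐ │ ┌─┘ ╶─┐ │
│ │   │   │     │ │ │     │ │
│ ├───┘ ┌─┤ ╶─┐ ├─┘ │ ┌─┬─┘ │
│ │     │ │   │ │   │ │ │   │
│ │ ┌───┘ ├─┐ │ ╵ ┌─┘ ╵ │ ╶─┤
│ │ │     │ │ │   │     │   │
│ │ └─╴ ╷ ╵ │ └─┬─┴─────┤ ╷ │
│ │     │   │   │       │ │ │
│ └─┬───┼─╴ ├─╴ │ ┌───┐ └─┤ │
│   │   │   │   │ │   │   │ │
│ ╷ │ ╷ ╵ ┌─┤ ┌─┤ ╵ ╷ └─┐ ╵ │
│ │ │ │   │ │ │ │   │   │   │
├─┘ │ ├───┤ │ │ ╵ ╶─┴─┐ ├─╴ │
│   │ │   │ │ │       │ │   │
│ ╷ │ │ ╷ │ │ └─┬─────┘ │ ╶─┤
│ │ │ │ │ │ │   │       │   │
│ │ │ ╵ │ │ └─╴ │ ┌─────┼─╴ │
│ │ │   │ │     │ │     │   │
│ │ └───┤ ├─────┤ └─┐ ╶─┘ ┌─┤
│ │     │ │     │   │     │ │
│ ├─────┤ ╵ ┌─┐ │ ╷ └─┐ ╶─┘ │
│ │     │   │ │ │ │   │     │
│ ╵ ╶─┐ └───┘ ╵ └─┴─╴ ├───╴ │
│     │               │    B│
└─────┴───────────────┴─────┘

Finding the path and converting it to directions:
Path through cells: (0,0) → (0,1) → (0,2) → (0,3) → (1,3) → (1,2) → (2,2) → (2,1) → (1,1) → (1,0) → (2,0) → (3,0) → (4,0) → (5,0) → (6,0) → (6,1) → (7,1) → (8,1) → (8,0) → (9,0) → (10,0) → (11,0) → (12,0) → (13,0) → (13,1) → (12,1) → (12,2) → (12,3) → (13,3) → (13,4) → (13,5) → (13,6) → (13,7) → (13,8) → (13,9) → (13,10) → (12,10) → (12,9) → (11,9) → (11,8) → (10,8) → (9,8) → (9,9) → (9,10) → (9,11) → (8,11) → (7,11) → (7,10) → (6,10) → (6,9) → (7,9) → (7,8) → (6,8) → (5,8) → (5,9) → (5,10) → (5,11) → (6,11) → (6,12) → (7,12) → (7,13) → (8,13) → (8,12) → (9,12) → (9,13) → (10,13) → (10,12) → (11,12) → (11,11) → (12,11) → (12,12) → (12,13) → (13,13)
Directions: right, right, right, down, left, down, left, up, left, down, down, down, down, down, right, down, down, left, down, down, down, down, down, right, up, right, right, down, right, right, right, right, right, right, right, up, left, up, left, up, up, right, right, right, up, up, left, up, left, down, left, up, up, right, right, right, down, right, down, right, down, left, down, right, down, left, down, left, down, right, right, down

Solution:

┌───────┬─────────────┬─────┐
│A → → ↓│             │     │
├───┬─╴ │ ╶───────┬─╴ │ ╶───┤
│↓ ↰│↓ ↲│         │   │     │
│ ╷ ╵ ┌─┘ ┌─────┐ │ ┌─┘ ╶─┐ │
│↓│↑ ↲│   │     │ │ │     │ │
│ ├───┘ ┌─┤ ╶─┐ ├─┘ │ ┌─┬─┘ │
│↓│     │ │   │ │   │ │ │   │
│ │ ┌───┘ ├─┐ │ ╵ ┌─┘ ╵ │ ╶─┤
│↓│ │     │ │ │   │     │   │
│ │ └─╴ ╷ ╵ │ └─┬─┴─────┤ ╷ │
│↓│     │   │   │↱ → → ↓│ │ │
│ └─┬───┼─╴ ├─╴ │ ┌───┐ └─┤ │
│↳ ↓│   │   │   │↑│↓ ↰│↳ ↓│ │
│ ╷ │ ╷ ╵ ┌─┤ ┌─┤ ╵ ╷ └─┐ ╵ │
│ │↓│ │   │ │ │ │↑ ↲│↑ ↰│↳ ↓│
├─┘ │ ├───┤ │ │ ╵ ╶─┴─┐ ├─╴ │
│↓ ↲│ │   │ │ │       │↑│↓ ↲│
│ ╷ │ │ ╷ │ │ └─┬─────┘ │ ╶─┤
│↓│ │ │ │ │ │   │↱ → → ↑│↳ ↓│
│ │ │ ╵ │ │ └─╴ │ ┌─────┼─╴ │
│↓│ │   │ │     │↑│     │↓ ↲│
│ │ └───┤ ├─────┤ └─┐ ╶─┘ ┌─┤
│↓│     │ │     │↑ ↰│  ↓ ↲│ │
│ ├─────┤ ╵ ┌─┐ │ ╷ └─┐ ╶─┘ │
│↓│↱ → ↓│   │ │ │ │↑ ↰│↳ → ↓│
│ ╵ ╶─┐ └───┘ ╵ └─┴─╴ ├───╴ │
│↳ ↑  │↳ → → → → → → ↑│    B│
└─────┴───────────────┴─────┘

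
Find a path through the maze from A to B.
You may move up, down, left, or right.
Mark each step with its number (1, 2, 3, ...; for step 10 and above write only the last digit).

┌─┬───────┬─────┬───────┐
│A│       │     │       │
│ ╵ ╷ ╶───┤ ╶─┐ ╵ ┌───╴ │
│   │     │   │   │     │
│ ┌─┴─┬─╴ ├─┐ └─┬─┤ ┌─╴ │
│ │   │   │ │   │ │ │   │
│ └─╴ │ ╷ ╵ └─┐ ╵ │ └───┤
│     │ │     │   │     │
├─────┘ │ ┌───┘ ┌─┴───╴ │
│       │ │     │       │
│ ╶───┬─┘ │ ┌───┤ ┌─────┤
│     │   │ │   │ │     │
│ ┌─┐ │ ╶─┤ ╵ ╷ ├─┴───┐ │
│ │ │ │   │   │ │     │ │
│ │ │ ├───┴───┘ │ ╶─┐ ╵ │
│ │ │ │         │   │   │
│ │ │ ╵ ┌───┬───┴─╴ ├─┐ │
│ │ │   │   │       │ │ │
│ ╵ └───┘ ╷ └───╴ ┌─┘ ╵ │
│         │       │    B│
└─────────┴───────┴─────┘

Finding the shortest path through the maze:
Path length: 40 steps
Directions: down → right → up → right → down → right → right → down → left → down → down → left → left → left → down → down → down → down → down → right → right → right → right → up → right → down → right → right → right → up → right → up → left → up → right → right → down → right → down → down

Solution:

┌─┬───────┬─────┬───────┐
│A│3 4    │     │       │
│ ╵ ╷ ╶───┤ ╶─┐ ╵ ┌───╴ │
│1 2│5 6 7│   │   │     │
│ ┌─┴─┬─╴ ├─┐ └─┬─┤ ┌─╴ │
│ │   │9 8│ │   │ │ │   │
│ └─╴ │ ╷ ╵ └─┐ ╵ │ └───┤
│     │0│     │   │     │
├─────┘ │ ┌───┘ ┌─┴───╴ │
│4 3 2 1│ │     │       │
│ ╶───┬─┘ │ ┌───┤ ┌─────┤
│5    │   │ │   │ │     │
│ ┌─┐ │ ╶─┤ ╵ ╷ ├─┴───┐ │
│6│ │ │   │   │ │4 5 6│ │
│ │ │ ├───┴───┘ │ ╶─┐ ╵ │
│7│ │ │         │3 2│7 8│
│ │ │ ╵ ┌───┬───┴─╴ ├─┐ │
│8│ │   │4 5│    0 1│ │9│
│ ╵ └───┘ ╷ └───╴ ┌─┘ ╵ │
│9 0 1 2 3│6 7 8 9│    B│
└─────────┴───────┴─────┘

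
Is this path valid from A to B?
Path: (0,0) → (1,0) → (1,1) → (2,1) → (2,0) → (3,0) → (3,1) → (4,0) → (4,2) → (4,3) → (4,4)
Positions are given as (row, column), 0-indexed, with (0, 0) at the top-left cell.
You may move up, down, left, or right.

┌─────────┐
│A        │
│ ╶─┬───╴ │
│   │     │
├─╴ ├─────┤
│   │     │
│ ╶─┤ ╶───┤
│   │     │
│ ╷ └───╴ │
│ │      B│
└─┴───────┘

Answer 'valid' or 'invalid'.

Checking path validity:
Result: Invalid move at step 7: cannot move from (3, 1) to (4, 0).

invalid

Correct solution:

┌─────────┐
│A        │
│ ╶─┬───╴ │
│↳ ↓│     │
├─╴ ├─────┤
│↓ ↲│     │
│ ╶─┤ ╶───┤
│↳ ↓│     │
│ ╷ └───╴ │
│ │↳ → → B│
└─┴───────┘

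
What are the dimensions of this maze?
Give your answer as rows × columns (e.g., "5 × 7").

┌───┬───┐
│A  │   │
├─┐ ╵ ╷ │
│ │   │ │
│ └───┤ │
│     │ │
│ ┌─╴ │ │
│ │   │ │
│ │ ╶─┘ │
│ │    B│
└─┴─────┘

Counting the maze dimensions:
Rows (vertical): 5
Columns (horizontal): 4
Dimensions: 5 × 4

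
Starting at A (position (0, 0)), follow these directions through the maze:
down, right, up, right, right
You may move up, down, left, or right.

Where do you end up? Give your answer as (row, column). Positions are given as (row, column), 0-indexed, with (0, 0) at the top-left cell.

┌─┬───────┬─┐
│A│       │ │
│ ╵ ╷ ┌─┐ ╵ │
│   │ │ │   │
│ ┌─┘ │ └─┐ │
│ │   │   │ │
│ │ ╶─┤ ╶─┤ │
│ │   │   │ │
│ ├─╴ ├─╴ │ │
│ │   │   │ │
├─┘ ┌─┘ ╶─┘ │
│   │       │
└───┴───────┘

Following directions step by step:
Start: (0, 0)
  down: (0, 0) → (1, 0)
  right: (1, 0) → (1, 1)
  up: (1, 1) → (0, 1)
  right: (0, 1) → (0, 2)
  right: (0, 2) → (0, 3)
Final position: (0, 3)

Path taken:

┌─┬───────┬─┐
│A│↱ → B  │ │
│ ╵ ╷ ┌─┐ ╵ │
│↳ ↑│ │ │   │
│ ┌─┘ │ └─┐ │
│ │   │   │ │
│ │ ╶─┤ ╶─┤ │
│ │   │   │ │
│ ├─╴ ├─╴ │ │
│ │   │   │ │
├─┘ ┌─┘ ╶─┘ │
│   │       │
└───┴───────┘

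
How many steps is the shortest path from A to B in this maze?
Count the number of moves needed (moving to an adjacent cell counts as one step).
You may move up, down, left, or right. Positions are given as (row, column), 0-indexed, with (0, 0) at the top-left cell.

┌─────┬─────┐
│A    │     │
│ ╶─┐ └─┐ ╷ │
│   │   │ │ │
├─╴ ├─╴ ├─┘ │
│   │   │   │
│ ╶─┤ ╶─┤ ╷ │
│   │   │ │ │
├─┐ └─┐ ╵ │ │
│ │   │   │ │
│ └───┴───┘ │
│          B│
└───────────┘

Using BFS to find shortest path:
Start: (0, 0), End: (5, 5)
Path found:
(0,0) → (0,1) → (0,2) → (1,2) → (1,3) → (2,3) → (2,2) → (3,2) → (3,3) → (4,3) → (4,4) → (3,4) → (2,4) → (2,5) → (3,5) → (4,5) → (5,5)
Number of steps: 16

Solution:

┌─────┬─────┐
│A → ↓│     │
│ ╶─┐ └─┐ ╷ │
│   │↳ ↓│ │ │
├─╴ ├─╴ ├─┘ │
│   │↓ ↲│↱ ↓│
│ ╶─┤ ╶─┤ ╷ │
│   │↳ ↓│↑│↓│
├─┐ └─┐ ╵ │ │
│ │   │↳ ↑│↓│
│ └───┴───┘ │
│          B│
└───────────┘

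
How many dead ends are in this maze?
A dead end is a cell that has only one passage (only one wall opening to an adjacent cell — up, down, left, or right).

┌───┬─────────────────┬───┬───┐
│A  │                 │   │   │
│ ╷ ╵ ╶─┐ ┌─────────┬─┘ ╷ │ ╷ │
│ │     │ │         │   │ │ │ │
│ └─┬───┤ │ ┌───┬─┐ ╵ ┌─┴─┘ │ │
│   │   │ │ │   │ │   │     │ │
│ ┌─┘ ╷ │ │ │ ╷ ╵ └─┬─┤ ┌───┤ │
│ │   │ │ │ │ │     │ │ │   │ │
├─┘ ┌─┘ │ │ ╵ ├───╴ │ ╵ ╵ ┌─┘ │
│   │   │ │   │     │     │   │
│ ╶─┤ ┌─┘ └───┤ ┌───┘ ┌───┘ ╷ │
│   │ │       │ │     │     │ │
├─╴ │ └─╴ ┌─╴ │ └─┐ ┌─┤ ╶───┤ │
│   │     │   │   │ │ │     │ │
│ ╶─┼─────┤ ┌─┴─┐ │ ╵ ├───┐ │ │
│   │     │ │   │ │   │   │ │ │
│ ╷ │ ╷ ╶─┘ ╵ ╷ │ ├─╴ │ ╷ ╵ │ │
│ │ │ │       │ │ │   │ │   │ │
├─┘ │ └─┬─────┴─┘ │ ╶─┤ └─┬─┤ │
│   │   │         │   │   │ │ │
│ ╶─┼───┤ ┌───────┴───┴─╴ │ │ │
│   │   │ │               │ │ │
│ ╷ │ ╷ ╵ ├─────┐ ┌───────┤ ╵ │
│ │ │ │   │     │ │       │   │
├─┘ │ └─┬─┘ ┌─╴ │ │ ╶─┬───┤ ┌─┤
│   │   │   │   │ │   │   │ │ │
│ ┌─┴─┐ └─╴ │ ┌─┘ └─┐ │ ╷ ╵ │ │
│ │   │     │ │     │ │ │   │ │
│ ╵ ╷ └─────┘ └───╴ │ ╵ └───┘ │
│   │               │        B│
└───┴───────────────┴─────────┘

Checking each cell for number of passages:

Dead ends found at positions:
  (0, 10)
  (1, 3)
  (1, 12)
  (2, 1)
  (2, 8)
  (3, 0)
  (3, 10)
  (3, 13)
  (5, 3)
  (5, 8)
  (6, 10)
  (7, 4)
  (8, 0)
  (8, 7)
  (9, 3)
  (9, 10)
  (9, 13)
  (10, 5)
  (11, 0)
  (11, 12)
  (12, 4)
  (12, 14)
  (13, 7)
Total dead ends: 23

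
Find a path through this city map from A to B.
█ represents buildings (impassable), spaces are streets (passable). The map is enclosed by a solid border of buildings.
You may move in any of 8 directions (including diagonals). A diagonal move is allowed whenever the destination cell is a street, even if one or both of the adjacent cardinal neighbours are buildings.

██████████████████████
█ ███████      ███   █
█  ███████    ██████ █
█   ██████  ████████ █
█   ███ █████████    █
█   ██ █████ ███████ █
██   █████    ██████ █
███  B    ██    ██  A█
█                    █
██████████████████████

Finding the shortest path from A to B:
Movement: 8-directional
Path length: 15 steps
Directions: left → left → down-left → left → left → left → left → left → left → left → left → left → left → left → up-left

Solution:

██████████████████████
█ ███████      ███   █
█  ███████    ██████ █
█   ██████  ████████ █
█   ███ █████████    █
█   ██ █████ ███████ █
██   █████    ██████ █
███  B    ██    ██↙←A█
█     ↖←←←←←←←←←←←   █
██████████████████████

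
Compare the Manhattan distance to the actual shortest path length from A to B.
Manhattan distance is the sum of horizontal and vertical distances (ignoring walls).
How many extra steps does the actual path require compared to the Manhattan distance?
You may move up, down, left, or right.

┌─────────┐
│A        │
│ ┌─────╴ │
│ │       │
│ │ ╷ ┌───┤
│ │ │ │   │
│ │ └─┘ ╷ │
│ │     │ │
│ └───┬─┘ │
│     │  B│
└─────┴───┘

Manhattan distance: |4 - 0| + |4 - 0| = 8
Actual path length: 16
Extra steps: 16 - 8 = 8

Solution:

┌─────────┐
│A → → → ↓│
│ ┌─────╴ │
│ │↓ ← ← ↲│
│ │ ╷ ┌───┤
│ │↓│ │↱ ↓│
│ │ └─┘ ╷ │
│ │↳ → ↑│↓│
│ └───┬─┘ │
│     │  B│
└─────┴───┘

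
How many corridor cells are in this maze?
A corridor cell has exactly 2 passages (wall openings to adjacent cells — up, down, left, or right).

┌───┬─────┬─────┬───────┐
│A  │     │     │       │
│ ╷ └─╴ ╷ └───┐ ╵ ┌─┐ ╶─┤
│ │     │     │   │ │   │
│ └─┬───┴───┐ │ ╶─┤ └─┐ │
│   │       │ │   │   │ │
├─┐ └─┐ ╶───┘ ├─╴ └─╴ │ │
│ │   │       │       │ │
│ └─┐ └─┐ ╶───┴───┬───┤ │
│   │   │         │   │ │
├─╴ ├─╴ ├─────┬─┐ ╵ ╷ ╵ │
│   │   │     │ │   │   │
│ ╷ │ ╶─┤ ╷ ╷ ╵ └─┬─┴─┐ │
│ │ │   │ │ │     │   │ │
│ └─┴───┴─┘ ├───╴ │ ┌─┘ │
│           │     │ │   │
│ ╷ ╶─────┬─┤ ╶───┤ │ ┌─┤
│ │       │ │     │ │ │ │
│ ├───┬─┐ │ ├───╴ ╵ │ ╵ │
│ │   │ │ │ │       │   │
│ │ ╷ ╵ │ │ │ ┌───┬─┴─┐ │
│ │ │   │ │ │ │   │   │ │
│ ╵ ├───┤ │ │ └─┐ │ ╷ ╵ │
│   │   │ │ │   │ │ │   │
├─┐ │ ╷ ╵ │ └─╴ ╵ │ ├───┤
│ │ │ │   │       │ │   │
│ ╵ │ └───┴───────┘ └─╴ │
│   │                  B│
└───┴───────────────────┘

Counting cells with exactly 2 passages:
Total corridor cells: 132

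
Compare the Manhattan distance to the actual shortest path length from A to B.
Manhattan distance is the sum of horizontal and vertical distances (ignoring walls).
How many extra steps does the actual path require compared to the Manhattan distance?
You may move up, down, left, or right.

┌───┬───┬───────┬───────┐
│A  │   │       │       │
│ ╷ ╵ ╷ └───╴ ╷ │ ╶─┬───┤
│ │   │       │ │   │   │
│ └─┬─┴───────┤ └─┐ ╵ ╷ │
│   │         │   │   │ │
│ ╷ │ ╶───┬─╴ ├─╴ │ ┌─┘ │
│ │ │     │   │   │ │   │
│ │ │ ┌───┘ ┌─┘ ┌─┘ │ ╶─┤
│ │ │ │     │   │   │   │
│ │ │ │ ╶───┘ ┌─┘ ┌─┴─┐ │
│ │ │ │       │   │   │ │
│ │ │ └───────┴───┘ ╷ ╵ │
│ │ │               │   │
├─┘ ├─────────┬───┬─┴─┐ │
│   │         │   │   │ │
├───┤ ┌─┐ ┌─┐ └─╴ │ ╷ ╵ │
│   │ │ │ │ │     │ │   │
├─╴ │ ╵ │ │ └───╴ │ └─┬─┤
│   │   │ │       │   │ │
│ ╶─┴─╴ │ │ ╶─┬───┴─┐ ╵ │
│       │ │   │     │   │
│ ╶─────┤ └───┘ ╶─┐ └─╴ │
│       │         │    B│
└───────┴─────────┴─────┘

Manhattan distance: |11 - 0| + |11 - 0| = 22
Actual path length: 58
Extra steps: 58 - 22 = 36

Solution:

┌───┬───┬───────┬───────┐
│A ↓│↱ ↓│    ↱ ↓│       │
│ ╷ ╵ ╷ └───╴ ╷ │ ╶─┬───┤
│ │↳ ↑│↳ → → ↑│↓│   │   │
│ └─┬─┴───────┤ └─┐ ╵ ╷ │
│   │↓ ← ← ← ↰│↳ ↓│   │ │
│ ╷ │ ╶───┬─╴ ├─╴ │ ┌─┘ │
│ │ │↓    │↱ ↑│↓ ↲│ │   │
│ │ │ ┌───┘ ┌─┘ ┌─┘ │ ╶─┤
│ │ │↓│↱ → ↑│↓ ↲│   │   │
│ │ │ │ ╶───┘ ┌─┘ ┌─┴─┐ │
│ │ │↓│↑ ← ← ↲│   │↱ ↓│ │
│ │ │ └───────┴───┘ ╷ ╵ │
│ │ │↳ → → → → → → ↑│↳ ↓│
├─┘ ├─────────┬───┬─┴─┐ │
│   │         │   │↓ ↰│↓│
├───┤ ┌─┐ ┌─┐ └─╴ │ ╷ ╵ │
│   │ │ │ │ │     │↓│↑ ↲│
├─╴ │ ╵ │ │ └───╴ │ └─┬─┤
│   │   │ │       │↳ ↓│ │
│ ╶─┴─╴ │ │ ╶─┬───┴─┐ ╵ │
│       │ │   │     │↳ ↓│
│ ╶─────┤ └───┘ ╶─┐ └─╴ │
│       │         │    B│
└───────┴─────────┴─────┘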